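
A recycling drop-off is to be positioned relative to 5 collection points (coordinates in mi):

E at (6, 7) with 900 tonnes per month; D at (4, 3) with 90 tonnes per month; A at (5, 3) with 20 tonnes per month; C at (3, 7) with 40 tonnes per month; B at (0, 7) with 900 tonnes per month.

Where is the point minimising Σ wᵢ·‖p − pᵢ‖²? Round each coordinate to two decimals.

(3.07, 6.77)

The minimiser of Σwᵢ‖p−pᵢ‖² is the weighted centroid p* = (Σwᵢpᵢ)/(Σwᵢ).
Σwᵢ = 1950.
Σwᵢxᵢ = 900·6 + 90·4 + 20·5 + 40·3 + 900·0 = 5980.
Σwᵢyᵢ = 900·7 + 90·3 + 20·3 + 40·7 + 900·7 = 13210.
x* = 5980/1950 = 3.07, y* = 13210/1950 = 6.77.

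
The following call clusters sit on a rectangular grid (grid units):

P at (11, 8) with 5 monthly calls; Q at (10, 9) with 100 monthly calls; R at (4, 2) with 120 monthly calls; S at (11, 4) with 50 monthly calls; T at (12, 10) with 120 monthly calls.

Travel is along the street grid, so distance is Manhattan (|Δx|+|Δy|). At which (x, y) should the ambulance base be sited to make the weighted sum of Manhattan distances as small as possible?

(10, 9)

Manhattan distance separates: Σwᵢ(|x−xᵢ|+|y−yᵢ|) = Σwᵢ|x−xᵢ| + Σwᵢ|y−yᵢ|, so x and y are optimised independently as 1-D weighted medians.
Total weight W = 395; half = 197.5.
x-coordinate, sorted with cumulative weight:
  x=4 (R, w=120) cum 120
  x=10 (Q, w=100) cum 220  ← median
  x=11 (P, w=5) cum 225
  x=11 (S, w=50) cum 275
  x=12 (T, w=120) cum 395
⇒ x* = 10
y-coordinate, sorted with cumulative weight:
  y=2 (R, w=120) cum 120
  y=4 (S, w=50) cum 170
  y=8 (P, w=5) cum 175
  y=9 (Q, w=100) cum 275  ← median
  y=10 (T, w=120) cum 395
⇒ y* = 9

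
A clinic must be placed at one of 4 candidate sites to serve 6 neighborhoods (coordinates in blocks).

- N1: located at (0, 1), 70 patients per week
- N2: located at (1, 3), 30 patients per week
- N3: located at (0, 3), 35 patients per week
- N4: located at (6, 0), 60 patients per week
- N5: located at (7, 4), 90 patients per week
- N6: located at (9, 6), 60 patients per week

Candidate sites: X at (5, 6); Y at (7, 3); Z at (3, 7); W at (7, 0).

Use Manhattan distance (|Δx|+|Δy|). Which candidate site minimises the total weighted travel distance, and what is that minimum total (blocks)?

Y, total 1685 blocks

Total weighted distance at each candidate:
  X (5, 6): total = 2210
  Y (7, 3): total = 1685
  Z (3, 7): total = 2705
  W (7, 0): total = 2080
Minimum is at Y with total 1685 blocks.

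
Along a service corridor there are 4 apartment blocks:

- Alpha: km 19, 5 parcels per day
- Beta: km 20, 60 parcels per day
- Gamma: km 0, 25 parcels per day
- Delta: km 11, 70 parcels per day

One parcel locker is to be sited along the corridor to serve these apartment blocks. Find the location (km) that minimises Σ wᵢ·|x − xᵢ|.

For a sum of weighted absolute distances on a line, the optimum is the weighted median (not the mean). Total weight W = 160; half-weight = 80.
Sort by position and accumulate weight:
  km 0 (Gamma, w=25) → cum 25
  km 11 (Delta, w=70) → cum 95  ≥ 80 → median here
  km 19 (Alpha, w=5) → cum 100
  km 20 (Beta, w=60) → cum 160
Optimal location: km 11.

x = 11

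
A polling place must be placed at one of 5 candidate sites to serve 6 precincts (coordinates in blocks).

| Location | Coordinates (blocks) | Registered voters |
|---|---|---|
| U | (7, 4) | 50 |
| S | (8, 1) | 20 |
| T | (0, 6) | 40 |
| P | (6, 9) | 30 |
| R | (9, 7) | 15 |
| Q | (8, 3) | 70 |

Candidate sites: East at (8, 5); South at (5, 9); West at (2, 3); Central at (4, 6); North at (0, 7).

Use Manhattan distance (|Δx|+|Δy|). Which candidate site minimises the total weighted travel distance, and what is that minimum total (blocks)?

Total weighted distance at each candidate:
  East (8, 5): total = 905
  South (5, 9): total = 1640
  West (2, 3): total = 1545
  Central (4, 6): total = 1320
  North (0, 7): total = 2035
Minimum is at East with total 905 blocks.

East, total 905 blocks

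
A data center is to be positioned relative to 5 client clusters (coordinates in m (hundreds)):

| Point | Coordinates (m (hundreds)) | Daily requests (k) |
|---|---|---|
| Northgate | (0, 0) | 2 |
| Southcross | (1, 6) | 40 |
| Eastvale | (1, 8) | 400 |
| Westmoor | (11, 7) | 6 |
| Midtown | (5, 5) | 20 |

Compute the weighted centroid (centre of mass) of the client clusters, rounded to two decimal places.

(1.29, 7.65)

The minimiser of Σwᵢ‖p−pᵢ‖² is the weighted centroid p* = (Σwᵢpᵢ)/(Σwᵢ).
Σwᵢ = 468.
Σwᵢxᵢ = 2·0 + 40·1 + 400·1 + 6·11 + 20·5 = 606.
Σwᵢyᵢ = 2·0 + 40·6 + 400·8 + 6·7 + 20·5 = 3582.
x* = 606/468 = 1.29, y* = 3582/468 = 7.65.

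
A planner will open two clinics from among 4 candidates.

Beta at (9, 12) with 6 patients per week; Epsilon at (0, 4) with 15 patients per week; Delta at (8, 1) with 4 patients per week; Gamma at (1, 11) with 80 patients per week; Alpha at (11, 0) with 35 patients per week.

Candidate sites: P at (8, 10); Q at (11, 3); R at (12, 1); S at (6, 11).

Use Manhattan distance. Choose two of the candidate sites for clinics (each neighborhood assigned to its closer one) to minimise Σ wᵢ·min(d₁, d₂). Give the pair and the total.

Evaluate every pair (each demand assigned to the nearer of the two):
  {R, S}: total = 705
  {Q, S}: total = 729
  {P, R}: total = 954
  {P, Q}: total = 963
  {P, S}: total = 1104
  {Q, R}: total = 1772
Best pair: {R, S} with total 705.

{R, S}, total 705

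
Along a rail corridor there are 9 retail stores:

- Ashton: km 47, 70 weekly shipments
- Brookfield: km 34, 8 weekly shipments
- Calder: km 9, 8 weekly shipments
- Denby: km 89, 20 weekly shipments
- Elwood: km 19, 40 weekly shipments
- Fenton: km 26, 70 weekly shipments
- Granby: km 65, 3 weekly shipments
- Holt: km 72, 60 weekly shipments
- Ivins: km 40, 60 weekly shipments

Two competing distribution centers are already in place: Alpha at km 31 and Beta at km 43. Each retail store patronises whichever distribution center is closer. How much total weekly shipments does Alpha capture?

126

The indifferent point is the midpoint (31+43)/2 = 37; retail stores left of it (closer to Alpha at 31) go to Alpha, those right go to Beta.
  Calder at 9 (w=8) → Alpha
  Elwood at 19 (w=40) → Alpha
  Fenton at 26 (w=70) → Alpha
  Brookfield at 34 (w=8) → Alpha
  Ivins at 40 (w=60) → Beta
  Ashton at 47 (w=70) → Beta
  Granby at 65 (w=3) → Beta
  Holt at 72 (w=60) → Beta
  Denby at 89 (w=20) → Beta
Alpha captures 126; Beta captures 213.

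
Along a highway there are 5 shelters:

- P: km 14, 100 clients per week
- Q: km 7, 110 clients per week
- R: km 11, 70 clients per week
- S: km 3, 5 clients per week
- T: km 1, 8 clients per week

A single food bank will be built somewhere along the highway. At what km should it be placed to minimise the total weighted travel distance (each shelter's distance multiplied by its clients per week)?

x = 11

For a sum of weighted absolute distances on a line, the optimum is the weighted median (not the mean). Total weight W = 293; half-weight = 146.5.
Sort by position and accumulate weight:
  km 1 (T, w=8) → cum 8
  km 3 (S, w=5) → cum 13
  km 7 (Q, w=110) → cum 123
  km 11 (R, w=70) → cum 193  ≥ 146.5 → median here
  km 14 (P, w=100) → cum 293
Optimal location: km 11.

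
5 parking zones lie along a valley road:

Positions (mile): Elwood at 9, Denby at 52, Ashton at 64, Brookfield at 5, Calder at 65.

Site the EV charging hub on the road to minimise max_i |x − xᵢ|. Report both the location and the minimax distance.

The 1-center on a line is the midpoint of the two extreme points: leftmost at 5, rightmost at 65.
Optimal location = (5 + 65)/2 = 35; maximum distance = (65 − 5)/2 = 30.

location 35, max distance 30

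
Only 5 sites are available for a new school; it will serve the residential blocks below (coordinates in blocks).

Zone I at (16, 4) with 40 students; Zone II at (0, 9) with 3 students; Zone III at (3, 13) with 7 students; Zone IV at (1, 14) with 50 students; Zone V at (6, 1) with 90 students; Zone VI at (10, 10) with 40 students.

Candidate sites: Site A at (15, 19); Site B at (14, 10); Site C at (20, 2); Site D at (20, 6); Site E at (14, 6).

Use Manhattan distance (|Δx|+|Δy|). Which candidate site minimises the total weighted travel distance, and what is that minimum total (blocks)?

Total weighted distance at each candidate:
  Site A (15, 19): total = 4781
  Site B (14, 10): total = 3003
  Site C (20, 2): total = 4137
  Site D (20, 6): total = 4097
  Site E (14, 6): total = 2877
Minimum is at Site E with total 2877 blocks.

Site E, total 2877 blocks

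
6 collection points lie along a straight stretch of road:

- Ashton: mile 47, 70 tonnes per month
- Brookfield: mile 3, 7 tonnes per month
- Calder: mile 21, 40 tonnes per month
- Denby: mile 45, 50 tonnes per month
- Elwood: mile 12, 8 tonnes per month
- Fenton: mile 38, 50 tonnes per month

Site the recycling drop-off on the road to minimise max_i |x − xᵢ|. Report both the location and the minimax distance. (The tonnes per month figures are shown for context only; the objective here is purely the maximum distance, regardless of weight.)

location 25, max distance 22

The 1-center on a line is the midpoint of the two extreme points: leftmost at 3, rightmost at 47.
Optimal location = (3 + 47)/2 = 25; maximum distance = (47 − 3)/2 = 22.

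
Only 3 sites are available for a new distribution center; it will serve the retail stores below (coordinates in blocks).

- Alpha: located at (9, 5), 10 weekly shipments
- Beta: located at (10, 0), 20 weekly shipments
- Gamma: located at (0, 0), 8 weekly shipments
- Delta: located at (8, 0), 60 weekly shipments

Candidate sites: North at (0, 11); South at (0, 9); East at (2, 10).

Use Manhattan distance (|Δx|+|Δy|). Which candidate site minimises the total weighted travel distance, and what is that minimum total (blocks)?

Total weighted distance at each candidate:
  North (0, 11): total = 1798
  South (0, 9): total = 1602
  East (2, 10): total = 1536
Minimum is at East with total 1536 blocks.

East, total 1536 blocks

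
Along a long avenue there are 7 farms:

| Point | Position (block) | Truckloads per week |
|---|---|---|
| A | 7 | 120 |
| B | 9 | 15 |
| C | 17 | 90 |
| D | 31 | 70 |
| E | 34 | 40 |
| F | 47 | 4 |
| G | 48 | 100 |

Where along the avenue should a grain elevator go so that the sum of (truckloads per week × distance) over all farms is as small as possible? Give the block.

x = 17

For a sum of weighted absolute distances on a line, the optimum is the weighted median (not the mean). Total weight W = 439; half-weight = 219.5.
Sort by position and accumulate weight:
  block 7 (A, w=120) → cum 120
  block 9 (B, w=15) → cum 135
  block 17 (C, w=90) → cum 225  ≥ 219.5 → median here
  block 31 (D, w=70) → cum 295
  block 34 (E, w=40) → cum 335
  block 47 (F, w=4) → cum 339
  block 48 (G, w=100) → cum 439
Optimal location: block 17.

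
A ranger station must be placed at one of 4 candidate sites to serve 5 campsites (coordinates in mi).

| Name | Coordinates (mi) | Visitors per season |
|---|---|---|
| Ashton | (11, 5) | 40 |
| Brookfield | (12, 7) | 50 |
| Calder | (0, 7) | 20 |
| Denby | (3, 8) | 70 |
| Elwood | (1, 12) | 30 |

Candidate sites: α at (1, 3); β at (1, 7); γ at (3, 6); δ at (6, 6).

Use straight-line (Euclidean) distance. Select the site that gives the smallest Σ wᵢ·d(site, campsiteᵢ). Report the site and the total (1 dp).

Total weighted distance at each candidate:
  α (1, 3): total = 1722.6
  β (1, 7): total = 1284.4
  γ (3, 6): total = 1168.2
  δ (6, 6): total = 1116.5
Minimum is at δ with total 1116.5 mi.

δ, total 1116.5 mi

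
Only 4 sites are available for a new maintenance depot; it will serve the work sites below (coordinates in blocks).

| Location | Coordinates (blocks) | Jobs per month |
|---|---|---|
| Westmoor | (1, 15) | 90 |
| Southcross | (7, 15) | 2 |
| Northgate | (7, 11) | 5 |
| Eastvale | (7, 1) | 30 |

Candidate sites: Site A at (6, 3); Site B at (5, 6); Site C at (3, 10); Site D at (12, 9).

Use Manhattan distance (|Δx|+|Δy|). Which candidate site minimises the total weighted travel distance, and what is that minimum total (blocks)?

Site C, total 1063 blocks

Total weighted distance at each candidate:
  Site A (6, 3): total = 1691
  Site B (5, 6): total = 1437
  Site C (3, 10): total = 1063
  Site D (12, 9): total = 1977
Minimum is at Site C with total 1063 blocks.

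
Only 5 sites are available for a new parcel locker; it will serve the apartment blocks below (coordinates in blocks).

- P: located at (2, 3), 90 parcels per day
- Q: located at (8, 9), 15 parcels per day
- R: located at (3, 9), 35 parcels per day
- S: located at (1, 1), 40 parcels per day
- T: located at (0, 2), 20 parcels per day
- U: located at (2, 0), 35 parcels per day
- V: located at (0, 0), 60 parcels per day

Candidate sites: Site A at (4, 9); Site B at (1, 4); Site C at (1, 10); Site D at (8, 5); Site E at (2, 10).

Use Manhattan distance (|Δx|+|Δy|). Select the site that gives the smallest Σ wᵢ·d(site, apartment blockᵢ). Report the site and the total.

Total weighted distance at each candidate:
  Site A (4, 9): total = 2640
  Site B (1, 4): total = 1260
  Site C (1, 10): total = 2530
  Site D (8, 5): total = 2920
  Site E (2, 10): total = 2475
Minimum is at Site B with total 1260 blocks.

Site B, total 1260 blocks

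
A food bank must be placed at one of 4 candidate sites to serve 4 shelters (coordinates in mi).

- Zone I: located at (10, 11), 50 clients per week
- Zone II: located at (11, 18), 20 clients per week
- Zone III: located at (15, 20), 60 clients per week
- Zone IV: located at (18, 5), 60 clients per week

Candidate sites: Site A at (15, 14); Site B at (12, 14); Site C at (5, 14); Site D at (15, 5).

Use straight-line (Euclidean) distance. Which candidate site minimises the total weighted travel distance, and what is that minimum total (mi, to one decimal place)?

Site B, total 1314.2 mi

Total weighted distance at each candidate:
  Site A (15, 14): total = 1333.9
  Site B (12, 14): total = 1314.2
  Site C (5, 14): total = 2084.2
  Site D (15, 5): total = 1742.5
Minimum is at Site B with total 1314.2 mi.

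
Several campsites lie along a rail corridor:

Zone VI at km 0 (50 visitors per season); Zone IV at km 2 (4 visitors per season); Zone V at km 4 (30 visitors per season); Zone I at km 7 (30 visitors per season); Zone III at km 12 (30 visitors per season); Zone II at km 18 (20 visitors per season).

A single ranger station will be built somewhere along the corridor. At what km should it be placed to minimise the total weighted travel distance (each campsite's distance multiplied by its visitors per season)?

For a sum of weighted absolute distances on a line, the optimum is the weighted median (not the mean). Total weight W = 164; half-weight = 82.
Sort by position and accumulate weight:
  km 0 (Zone VI, w=50) → cum 50
  km 2 (Zone IV, w=4) → cum 54
  km 4 (Zone V, w=30) → cum 84  ≥ 82 → median here
  km 7 (Zone I, w=30) → cum 114
  km 12 (Zone III, w=30) → cum 144
  km 18 (Zone II, w=20) → cum 164
Optimal location: km 4.

x = 4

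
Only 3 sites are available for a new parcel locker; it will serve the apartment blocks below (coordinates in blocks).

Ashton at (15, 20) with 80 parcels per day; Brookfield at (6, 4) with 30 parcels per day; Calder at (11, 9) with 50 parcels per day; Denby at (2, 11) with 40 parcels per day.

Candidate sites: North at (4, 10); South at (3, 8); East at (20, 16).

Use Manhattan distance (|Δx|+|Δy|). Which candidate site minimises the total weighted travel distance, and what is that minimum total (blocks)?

Total weighted distance at each candidate:
  North (4, 10): total = 2440
  South (3, 8): total = 2740
  East (20, 16): total = 3220
Minimum is at North with total 2440 blocks.

North, total 2440 blocks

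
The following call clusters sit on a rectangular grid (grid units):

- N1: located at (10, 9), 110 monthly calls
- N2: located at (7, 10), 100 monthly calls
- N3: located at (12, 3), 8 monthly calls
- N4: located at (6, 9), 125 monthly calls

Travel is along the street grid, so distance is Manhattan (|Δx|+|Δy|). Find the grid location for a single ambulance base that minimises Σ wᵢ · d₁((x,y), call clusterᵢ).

(7, 9)

Manhattan distance separates: Σwᵢ(|x−xᵢ|+|y−yᵢ|) = Σwᵢ|x−xᵢ| + Σwᵢ|y−yᵢ|, so x and y are optimised independently as 1-D weighted medians.
Total weight W = 343; half = 171.5.
x-coordinate, sorted with cumulative weight:
  x=6 (N4, w=125) cum 125
  x=7 (N2, w=100) cum 225  ← median
  x=10 (N1, w=110) cum 335
  x=12 (N3, w=8) cum 343
⇒ x* = 7
y-coordinate, sorted with cumulative weight:
  y=3 (N3, w=8) cum 8
  y=9 (N1, w=110) cum 118
  y=9 (N4, w=125) cum 243  ← median
  y=10 (N2, w=100) cum 343
⇒ y* = 9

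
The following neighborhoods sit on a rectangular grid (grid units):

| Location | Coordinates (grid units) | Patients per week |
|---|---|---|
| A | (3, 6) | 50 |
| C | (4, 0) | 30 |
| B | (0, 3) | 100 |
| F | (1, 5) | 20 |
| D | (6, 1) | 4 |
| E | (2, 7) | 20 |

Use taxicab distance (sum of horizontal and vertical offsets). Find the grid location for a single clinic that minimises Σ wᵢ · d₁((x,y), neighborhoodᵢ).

Manhattan distance separates: Σwᵢ(|x−xᵢ|+|y−yᵢ|) = Σwᵢ|x−xᵢ| + Σwᵢ|y−yᵢ|, so x and y are optimised independently as 1-D weighted medians.
Total weight W = 224; half = 112.
x-coordinate, sorted with cumulative weight:
  x=0 (B, w=100) cum 100
  x=1 (F, w=20) cum 120  ← median
  x=2 (E, w=20) cum 140
  x=3 (A, w=50) cum 190
  x=4 (C, w=30) cum 220
  x=6 (D, w=4) cum 224
⇒ x* = 1
y-coordinate, sorted with cumulative weight:
  y=0 (C, w=30) cum 30
  y=1 (D, w=4) cum 34
  y=3 (B, w=100) cum 134  ← median
  y=5 (F, w=20) cum 154
  y=6 (A, w=50) cum 204
  y=7 (E, w=20) cum 224
⇒ y* = 3

(1, 3)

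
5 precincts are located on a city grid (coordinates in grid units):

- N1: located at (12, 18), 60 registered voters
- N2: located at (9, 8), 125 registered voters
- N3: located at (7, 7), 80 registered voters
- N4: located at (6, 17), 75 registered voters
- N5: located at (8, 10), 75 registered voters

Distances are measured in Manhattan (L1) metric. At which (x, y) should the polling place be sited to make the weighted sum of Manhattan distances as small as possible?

Manhattan distance separates: Σwᵢ(|x−xᵢ|+|y−yᵢ|) = Σwᵢ|x−xᵢ| + Σwᵢ|y−yᵢ|, so x and y are optimised independently as 1-D weighted medians.
Total weight W = 415; half = 207.5.
x-coordinate, sorted with cumulative weight:
  x=6 (N4, w=75) cum 75
  x=7 (N3, w=80) cum 155
  x=8 (N5, w=75) cum 230  ← median
  x=9 (N2, w=125) cum 355
  x=12 (N1, w=60) cum 415
⇒ x* = 8
y-coordinate, sorted with cumulative weight:
  y=7 (N3, w=80) cum 80
  y=8 (N2, w=125) cum 205
  y=10 (N5, w=75) cum 280  ← median
  y=17 (N4, w=75) cum 355
  y=18 (N1, w=60) cum 415
⇒ y* = 10

(8, 10)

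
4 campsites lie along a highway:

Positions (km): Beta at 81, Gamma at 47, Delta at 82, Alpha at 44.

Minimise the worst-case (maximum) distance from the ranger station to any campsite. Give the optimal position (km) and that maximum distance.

The 1-center on a line is the midpoint of the two extreme points: leftmost at 44, rightmost at 82.
Optimal location = (44 + 82)/2 = 63; maximum distance = (82 − 44)/2 = 19.

location 63, max distance 19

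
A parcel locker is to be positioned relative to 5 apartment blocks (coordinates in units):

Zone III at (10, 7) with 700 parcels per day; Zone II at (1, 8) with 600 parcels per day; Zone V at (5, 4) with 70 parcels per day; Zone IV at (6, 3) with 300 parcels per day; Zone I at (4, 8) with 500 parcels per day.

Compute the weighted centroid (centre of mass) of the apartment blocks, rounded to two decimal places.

(5.41, 6.86)

The minimiser of Σwᵢ‖p−pᵢ‖² is the weighted centroid p* = (Σwᵢpᵢ)/(Σwᵢ).
Σwᵢ = 2170.
Σwᵢxᵢ = 700·10 + 600·1 + 70·5 + 300·6 + 500·4 = 11750.
Σwᵢyᵢ = 700·7 + 600·8 + 70·4 + 300·3 + 500·8 = 14880.
x* = 11750/2170 = 5.41, y* = 14880/2170 = 6.86.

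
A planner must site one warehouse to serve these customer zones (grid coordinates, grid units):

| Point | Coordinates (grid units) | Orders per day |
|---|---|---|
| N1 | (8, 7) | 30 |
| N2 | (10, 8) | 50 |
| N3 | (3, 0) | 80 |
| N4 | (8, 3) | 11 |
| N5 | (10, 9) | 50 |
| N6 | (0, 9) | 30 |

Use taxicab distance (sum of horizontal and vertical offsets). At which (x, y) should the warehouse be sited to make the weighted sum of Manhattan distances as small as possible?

(8, 8)

Manhattan distance separates: Σwᵢ(|x−xᵢ|+|y−yᵢ|) = Σwᵢ|x−xᵢ| + Σwᵢ|y−yᵢ|, so x and y are optimised independently as 1-D weighted medians.
Total weight W = 251; half = 125.5.
x-coordinate, sorted with cumulative weight:
  x=0 (N6, w=30) cum 30
  x=3 (N3, w=80) cum 110
  x=8 (N1, w=30) cum 140  ← median
  x=8 (N4, w=11) cum 151
  x=10 (N2, w=50) cum 201
  x=10 (N5, w=50) cum 251
⇒ x* = 8
y-coordinate, sorted with cumulative weight:
  y=0 (N3, w=80) cum 80
  y=3 (N4, w=11) cum 91
  y=7 (N1, w=30) cum 121
  y=8 (N2, w=50) cum 171  ← median
  y=9 (N5, w=50) cum 221
  y=9 (N6, w=30) cum 251
⇒ y* = 8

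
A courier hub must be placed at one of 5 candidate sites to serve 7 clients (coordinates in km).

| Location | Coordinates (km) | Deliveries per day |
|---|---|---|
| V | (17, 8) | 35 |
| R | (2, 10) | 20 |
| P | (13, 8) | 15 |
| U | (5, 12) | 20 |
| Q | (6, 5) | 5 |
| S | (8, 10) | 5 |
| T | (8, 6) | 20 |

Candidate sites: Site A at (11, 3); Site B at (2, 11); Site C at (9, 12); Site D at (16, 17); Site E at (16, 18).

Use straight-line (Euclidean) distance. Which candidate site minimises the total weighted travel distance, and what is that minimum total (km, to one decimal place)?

Total weighted distance at each candidate:
  Site A (11, 3): total = 948.4
  Site B (2, 11): total = 1012.3
  Site C (9, 12): total = 794.4
  Site D (16, 17): total = 1417.2
  Site E (16, 18): total = 1508.5
Minimum is at Site C with total 794.4 km.

Site C, total 794.4 km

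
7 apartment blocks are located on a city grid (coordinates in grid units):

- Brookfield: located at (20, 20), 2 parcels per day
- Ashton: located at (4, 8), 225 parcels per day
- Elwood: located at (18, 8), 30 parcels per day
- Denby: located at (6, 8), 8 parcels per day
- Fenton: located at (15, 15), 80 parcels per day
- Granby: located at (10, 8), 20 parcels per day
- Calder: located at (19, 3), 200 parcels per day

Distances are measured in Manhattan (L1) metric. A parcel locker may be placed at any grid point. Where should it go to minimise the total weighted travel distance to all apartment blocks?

Manhattan distance separates: Σwᵢ(|x−xᵢ|+|y−yᵢ|) = Σwᵢ|x−xᵢ| + Σwᵢ|y−yᵢ|, so x and y are optimised independently as 1-D weighted medians.
Total weight W = 565; half = 282.5.
x-coordinate, sorted with cumulative weight:
  x=4 (Ashton, w=225) cum 225
  x=6 (Denby, w=8) cum 233
  x=10 (Granby, w=20) cum 253
  x=15 (Fenton, w=80) cum 333  ← median
  x=18 (Elwood, w=30) cum 363
  x=19 (Calder, w=200) cum 563
  x=20 (Brookfield, w=2) cum 565
⇒ x* = 15
y-coordinate, sorted with cumulative weight:
  y=3 (Calder, w=200) cum 200
  y=8 (Ashton, w=225) cum 425  ← median
  y=8 (Elwood, w=30) cum 455
  y=8 (Denby, w=8) cum 463
  y=8 (Granby, w=20) cum 483
  y=15 (Fenton, w=80) cum 563
  y=20 (Brookfield, w=2) cum 565
⇒ y* = 8

(15, 8)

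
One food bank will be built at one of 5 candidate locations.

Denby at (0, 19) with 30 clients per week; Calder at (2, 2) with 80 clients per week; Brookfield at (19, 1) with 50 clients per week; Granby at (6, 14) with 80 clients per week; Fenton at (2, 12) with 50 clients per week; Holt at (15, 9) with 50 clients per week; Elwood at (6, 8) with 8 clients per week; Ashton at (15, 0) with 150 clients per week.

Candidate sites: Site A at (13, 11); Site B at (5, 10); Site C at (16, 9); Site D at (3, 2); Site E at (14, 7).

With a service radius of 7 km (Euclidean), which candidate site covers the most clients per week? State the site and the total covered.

Site B, covering 138

Coverage radius r = 7 km; a point is covered iff (Δx)²+(Δy)² ≤ 7² = 49.
  Site A (13, 11): covers {Holt} → 50
  Site B (5, 10): covers {Granby, Fenton, Elwood} → 138
  Site C (16, 9): covers {Holt} → 50
  Site D (3, 2): covers {Calder, Elwood} → 88
  Site E (14, 7): covers {Holt} → 50
Maximum coverage at Site B: 138 clients per week.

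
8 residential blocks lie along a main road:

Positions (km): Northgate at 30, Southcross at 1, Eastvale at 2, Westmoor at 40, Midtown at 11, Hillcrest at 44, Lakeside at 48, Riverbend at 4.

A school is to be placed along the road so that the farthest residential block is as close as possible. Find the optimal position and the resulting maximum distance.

location 24.5, max distance 23.5

The 1-center on a line is the midpoint of the two extreme points: leftmost at 1, rightmost at 48.
Optimal location = (1 + 48)/2 = 24.5; maximum distance = (48 − 1)/2 = 23.5.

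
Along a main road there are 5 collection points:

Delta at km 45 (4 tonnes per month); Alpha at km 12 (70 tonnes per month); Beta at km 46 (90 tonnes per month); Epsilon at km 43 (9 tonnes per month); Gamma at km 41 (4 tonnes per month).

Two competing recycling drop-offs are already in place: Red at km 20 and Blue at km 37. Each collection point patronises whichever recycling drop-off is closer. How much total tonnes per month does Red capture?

The indifferent point is the midpoint (20+37)/2 = 28.5; collection points left of it (closer to Red at 20) go to Red, those right go to Blue.
  Alpha at 12 (w=70) → Red
  Gamma at 41 (w=4) → Blue
  Epsilon at 43 (w=9) → Blue
  Delta at 45 (w=4) → Blue
  Beta at 46 (w=90) → Blue
Red captures 70; Blue captures 107.

70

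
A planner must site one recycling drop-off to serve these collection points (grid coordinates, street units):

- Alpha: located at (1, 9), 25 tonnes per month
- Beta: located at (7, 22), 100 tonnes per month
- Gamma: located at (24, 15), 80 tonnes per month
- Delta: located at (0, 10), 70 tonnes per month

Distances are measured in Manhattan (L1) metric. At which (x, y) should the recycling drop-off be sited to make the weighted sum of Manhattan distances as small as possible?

Manhattan distance separates: Σwᵢ(|x−xᵢ|+|y−yᵢ|) = Σwᵢ|x−xᵢ| + Σwᵢ|y−yᵢ|, so x and y are optimised independently as 1-D weighted medians.
Total weight W = 275; half = 137.5.
x-coordinate, sorted with cumulative weight:
  x=0 (Delta, w=70) cum 70
  x=1 (Alpha, w=25) cum 95
  x=7 (Beta, w=100) cum 195  ← median
  x=24 (Gamma, w=80) cum 275
⇒ x* = 7
y-coordinate, sorted with cumulative weight:
  y=9 (Alpha, w=25) cum 25
  y=10 (Delta, w=70) cum 95
  y=15 (Gamma, w=80) cum 175  ← median
  y=22 (Beta, w=100) cum 275
⇒ y* = 15

(7, 15)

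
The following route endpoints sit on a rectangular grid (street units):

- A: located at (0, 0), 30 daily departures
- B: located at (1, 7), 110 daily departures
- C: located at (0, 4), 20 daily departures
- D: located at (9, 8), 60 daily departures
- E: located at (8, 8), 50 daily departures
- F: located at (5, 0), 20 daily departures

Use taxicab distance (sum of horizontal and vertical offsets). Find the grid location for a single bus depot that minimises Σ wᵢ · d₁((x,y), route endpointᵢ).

Manhattan distance separates: Σwᵢ(|x−xᵢ|+|y−yᵢ|) = Σwᵢ|x−xᵢ| + Σwᵢ|y−yᵢ|, so x and y are optimised independently as 1-D weighted medians.
Total weight W = 290; half = 145.
x-coordinate, sorted with cumulative weight:
  x=0 (A, w=30) cum 30
  x=0 (C, w=20) cum 50
  x=1 (B, w=110) cum 160  ← median
  x=5 (F, w=20) cum 180
  x=8 (E, w=50) cum 230
  x=9 (D, w=60) cum 290
⇒ x* = 1
y-coordinate, sorted with cumulative weight:
  y=0 (A, w=30) cum 30
  y=0 (F, w=20) cum 50
  y=4 (C, w=20) cum 70
  y=7 (B, w=110) cum 180  ← median
  y=8 (D, w=60) cum 240
  y=8 (E, w=50) cum 290
⇒ y* = 7

(1, 7)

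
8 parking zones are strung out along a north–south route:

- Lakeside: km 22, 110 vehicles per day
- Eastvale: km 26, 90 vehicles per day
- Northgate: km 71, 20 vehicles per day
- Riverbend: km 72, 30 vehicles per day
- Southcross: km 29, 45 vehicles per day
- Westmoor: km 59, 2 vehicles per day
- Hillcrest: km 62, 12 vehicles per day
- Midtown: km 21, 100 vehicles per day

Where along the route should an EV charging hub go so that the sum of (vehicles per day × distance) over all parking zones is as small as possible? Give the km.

For a sum of weighted absolute distances on a line, the optimum is the weighted median (not the mean). Total weight W = 409; half-weight = 204.5.
Sort by position and accumulate weight:
  km 21 (Midtown, w=100) → cum 100
  km 22 (Lakeside, w=110) → cum 210  ≥ 204.5 → median here
  km 26 (Eastvale, w=90) → cum 300
  km 29 (Southcross, w=45) → cum 345
  km 59 (Westmoor, w=2) → cum 347
  km 62 (Hillcrest, w=12) → cum 359
  km 71 (Northgate, w=20) → cum 379
  km 72 (Riverbend, w=30) → cum 409
Optimal location: km 22.

x = 22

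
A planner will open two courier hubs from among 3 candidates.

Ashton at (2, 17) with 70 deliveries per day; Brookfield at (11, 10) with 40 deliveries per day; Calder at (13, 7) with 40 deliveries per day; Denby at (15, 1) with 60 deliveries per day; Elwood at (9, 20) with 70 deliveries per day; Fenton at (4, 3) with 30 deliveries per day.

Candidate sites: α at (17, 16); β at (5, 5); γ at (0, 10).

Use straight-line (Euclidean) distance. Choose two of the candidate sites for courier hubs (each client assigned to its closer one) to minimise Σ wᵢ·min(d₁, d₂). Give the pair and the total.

Evaluate every pair (each demand assigned to the nearer of the two):
  {β, γ}: total = 2806.9
  {α, β}: total = 2847.5
  {α, γ}: total = 3018.9
Best pair: {β, γ} with total 2806.9.

{β, γ}, total 2806.9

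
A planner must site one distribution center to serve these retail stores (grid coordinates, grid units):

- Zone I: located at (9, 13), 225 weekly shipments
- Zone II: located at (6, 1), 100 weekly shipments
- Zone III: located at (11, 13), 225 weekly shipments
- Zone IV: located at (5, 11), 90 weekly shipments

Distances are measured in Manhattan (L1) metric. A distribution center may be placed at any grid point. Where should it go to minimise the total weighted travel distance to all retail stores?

Manhattan distance separates: Σwᵢ(|x−xᵢ|+|y−yᵢ|) = Σwᵢ|x−xᵢ| + Σwᵢ|y−yᵢ|, so x and y are optimised independently as 1-D weighted medians.
Total weight W = 640; half = 320.
x-coordinate, sorted with cumulative weight:
  x=5 (Zone IV, w=90) cum 90
  x=6 (Zone II, w=100) cum 190
  x=9 (Zone I, w=225) cum 415  ← median
  x=11 (Zone III, w=225) cum 640
⇒ x* = 9
y-coordinate, sorted with cumulative weight:
  y=1 (Zone II, w=100) cum 100
  y=11 (Zone IV, w=90) cum 190
  y=13 (Zone I, w=225) cum 415  ← median
  y=13 (Zone III, w=225) cum 640
⇒ y* = 13

(9, 13)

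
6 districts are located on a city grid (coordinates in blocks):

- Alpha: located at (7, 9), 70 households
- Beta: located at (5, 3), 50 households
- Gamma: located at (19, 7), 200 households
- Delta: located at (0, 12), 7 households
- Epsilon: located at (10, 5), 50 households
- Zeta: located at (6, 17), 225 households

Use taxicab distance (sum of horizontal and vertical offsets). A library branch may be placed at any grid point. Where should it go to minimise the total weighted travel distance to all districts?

(7, 9)

Manhattan distance separates: Σwᵢ(|x−xᵢ|+|y−yᵢ|) = Σwᵢ|x−xᵢ| + Σwᵢ|y−yᵢ|, so x and y are optimised independently as 1-D weighted medians.
Total weight W = 602; half = 301.
x-coordinate, sorted with cumulative weight:
  x=0 (Delta, w=7) cum 7
  x=5 (Beta, w=50) cum 57
  x=6 (Zeta, w=225) cum 282
  x=7 (Alpha, w=70) cum 352  ← median
  x=10 (Epsilon, w=50) cum 402
  x=19 (Gamma, w=200) cum 602
⇒ x* = 7
y-coordinate, sorted with cumulative weight:
  y=3 (Beta, w=50) cum 50
  y=5 (Epsilon, w=50) cum 100
  y=7 (Gamma, w=200) cum 300
  y=9 (Alpha, w=70) cum 370  ← median
  y=12 (Delta, w=7) cum 377
  y=17 (Zeta, w=225) cum 602
⇒ y* = 9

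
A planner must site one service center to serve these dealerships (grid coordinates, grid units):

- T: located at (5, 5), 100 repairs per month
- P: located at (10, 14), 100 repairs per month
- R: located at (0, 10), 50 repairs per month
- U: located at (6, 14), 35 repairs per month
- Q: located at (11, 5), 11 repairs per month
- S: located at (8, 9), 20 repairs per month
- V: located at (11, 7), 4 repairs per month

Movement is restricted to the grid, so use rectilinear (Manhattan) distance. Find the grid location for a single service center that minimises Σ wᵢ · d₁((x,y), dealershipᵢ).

(6, 10)

Manhattan distance separates: Σwᵢ(|x−xᵢ|+|y−yᵢ|) = Σwᵢ|x−xᵢ| + Σwᵢ|y−yᵢ|, so x and y are optimised independently as 1-D weighted medians.
Total weight W = 320; half = 160.
x-coordinate, sorted with cumulative weight:
  x=0 (R, w=50) cum 50
  x=5 (T, w=100) cum 150
  x=6 (U, w=35) cum 185  ← median
  x=8 (S, w=20) cum 205
  x=10 (P, w=100) cum 305
  x=11 (Q, w=11) cum 316
  x=11 (V, w=4) cum 320
⇒ x* = 6
y-coordinate, sorted with cumulative weight:
  y=5 (T, w=100) cum 100
  y=5 (Q, w=11) cum 111
  y=7 (V, w=4) cum 115
  y=9 (S, w=20) cum 135
  y=10 (R, w=50) cum 185  ← median
  y=14 (P, w=100) cum 285
  y=14 (U, w=35) cum 320
⇒ y* = 10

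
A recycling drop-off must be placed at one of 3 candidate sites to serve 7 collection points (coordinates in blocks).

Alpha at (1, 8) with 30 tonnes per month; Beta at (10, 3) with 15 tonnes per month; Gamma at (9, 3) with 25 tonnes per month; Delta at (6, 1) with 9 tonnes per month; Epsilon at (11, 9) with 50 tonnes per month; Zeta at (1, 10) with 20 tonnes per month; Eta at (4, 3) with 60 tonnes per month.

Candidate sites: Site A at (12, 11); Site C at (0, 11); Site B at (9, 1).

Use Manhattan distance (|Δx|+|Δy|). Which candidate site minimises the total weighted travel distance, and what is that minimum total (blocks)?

Total weighted distance at each candidate:
  Site A (12, 11): total = 2339
  Site C (0, 11): total = 2369
  Site B (9, 1): total = 1832
Minimum is at Site B with total 1832 blocks.

Site B, total 1832 blocks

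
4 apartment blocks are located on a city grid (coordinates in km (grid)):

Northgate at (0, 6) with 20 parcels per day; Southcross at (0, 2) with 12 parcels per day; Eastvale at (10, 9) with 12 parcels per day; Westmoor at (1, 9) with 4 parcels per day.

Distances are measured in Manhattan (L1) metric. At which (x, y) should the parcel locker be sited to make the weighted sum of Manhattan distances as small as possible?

(0, 6)

Manhattan distance separates: Σwᵢ(|x−xᵢ|+|y−yᵢ|) = Σwᵢ|x−xᵢ| + Σwᵢ|y−yᵢ|, so x and y are optimised independently as 1-D weighted medians.
Total weight W = 48; half = 24.
x-coordinate, sorted with cumulative weight:
  x=0 (Northgate, w=20) cum 20
  x=0 (Southcross, w=12) cum 32  ← median
  x=1 (Westmoor, w=4) cum 36
  x=10 (Eastvale, w=12) cum 48
⇒ x* = 0
y-coordinate, sorted with cumulative weight:
  y=2 (Southcross, w=12) cum 12
  y=6 (Northgate, w=20) cum 32  ← median
  y=9 (Eastvale, w=12) cum 44
  y=9 (Westmoor, w=4) cum 48
⇒ y* = 6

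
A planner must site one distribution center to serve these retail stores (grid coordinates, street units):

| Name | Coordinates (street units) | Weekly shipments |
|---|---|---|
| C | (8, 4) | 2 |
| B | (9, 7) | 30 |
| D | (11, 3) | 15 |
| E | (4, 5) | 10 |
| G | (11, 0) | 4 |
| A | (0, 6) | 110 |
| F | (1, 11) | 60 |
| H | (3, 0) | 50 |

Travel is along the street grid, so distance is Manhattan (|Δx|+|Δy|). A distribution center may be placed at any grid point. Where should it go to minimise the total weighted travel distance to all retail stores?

(1, 6)

Manhattan distance separates: Σwᵢ(|x−xᵢ|+|y−yᵢ|) = Σwᵢ|x−xᵢ| + Σwᵢ|y−yᵢ|, so x and y are optimised independently as 1-D weighted medians.
Total weight W = 281; half = 140.5.
x-coordinate, sorted with cumulative weight:
  x=0 (A, w=110) cum 110
  x=1 (F, w=60) cum 170  ← median
  x=3 (H, w=50) cum 220
  x=4 (E, w=10) cum 230
  x=8 (C, w=2) cum 232
  x=9 (B, w=30) cum 262
  x=11 (D, w=15) cum 277
  x=11 (G, w=4) cum 281
⇒ x* = 1
y-coordinate, sorted with cumulative weight:
  y=0 (G, w=4) cum 4
  y=0 (H, w=50) cum 54
  y=3 (D, w=15) cum 69
  y=4 (C, w=2) cum 71
  y=5 (E, w=10) cum 81
  y=6 (A, w=110) cum 191  ← median
  y=7 (B, w=30) cum 221
  y=11 (F, w=60) cum 281
⇒ y* = 6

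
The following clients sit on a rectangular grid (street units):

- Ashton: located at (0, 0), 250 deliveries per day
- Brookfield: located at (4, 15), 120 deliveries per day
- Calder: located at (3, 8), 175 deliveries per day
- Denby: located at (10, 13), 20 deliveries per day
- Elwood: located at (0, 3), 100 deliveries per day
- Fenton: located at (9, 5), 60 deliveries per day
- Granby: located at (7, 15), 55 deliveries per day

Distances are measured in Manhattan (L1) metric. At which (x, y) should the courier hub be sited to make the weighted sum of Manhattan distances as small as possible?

Manhattan distance separates: Σwᵢ(|x−xᵢ|+|y−yᵢ|) = Σwᵢ|x−xᵢ| + Σwᵢ|y−yᵢ|, so x and y are optimised independently as 1-D weighted medians.
Total weight W = 780; half = 390.
x-coordinate, sorted with cumulative weight:
  x=0 (Ashton, w=250) cum 250
  x=0 (Elwood, w=100) cum 350
  x=3 (Calder, w=175) cum 525  ← median
  x=4 (Brookfield, w=120) cum 645
  x=7 (Granby, w=55) cum 700
  x=9 (Fenton, w=60) cum 760
  x=10 (Denby, w=20) cum 780
⇒ x* = 3
y-coordinate, sorted with cumulative weight:
  y=0 (Ashton, w=250) cum 250
  y=3 (Elwood, w=100) cum 350
  y=5 (Fenton, w=60) cum 410  ← median
  y=8 (Calder, w=175) cum 585
  y=13 (Denby, w=20) cum 605
  y=15 (Brookfield, w=120) cum 725
  y=15 (Granby, w=55) cum 780
⇒ y* = 5

(3, 5)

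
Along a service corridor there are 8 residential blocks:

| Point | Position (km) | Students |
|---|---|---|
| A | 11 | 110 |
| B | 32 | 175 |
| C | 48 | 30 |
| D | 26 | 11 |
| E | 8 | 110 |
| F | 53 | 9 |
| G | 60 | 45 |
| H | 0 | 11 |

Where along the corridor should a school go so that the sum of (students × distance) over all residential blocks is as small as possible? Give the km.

For a sum of weighted absolute distances on a line, the optimum is the weighted median (not the mean). Total weight W = 501; half-weight = 250.5.
Sort by position and accumulate weight:
  km 0 (H, w=11) → cum 11
  km 8 (E, w=110) → cum 121
  km 11 (A, w=110) → cum 231
  km 26 (D, w=11) → cum 242
  km 32 (B, w=175) → cum 417  ≥ 250.5 → median here
  km 48 (C, w=30) → cum 447
  km 53 (F, w=9) → cum 456
  km 60 (G, w=45) → cum 501
Optimal location: km 32.

x = 32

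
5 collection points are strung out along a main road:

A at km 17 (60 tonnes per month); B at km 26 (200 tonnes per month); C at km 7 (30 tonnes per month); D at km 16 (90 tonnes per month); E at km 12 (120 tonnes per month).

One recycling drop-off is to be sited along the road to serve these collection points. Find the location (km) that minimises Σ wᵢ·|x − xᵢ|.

For a sum of weighted absolute distances on a line, the optimum is the weighted median (not the mean). Total weight W = 500; half-weight = 250.
Sort by position and accumulate weight:
  km 7 (C, w=30) → cum 30
  km 12 (E, w=120) → cum 150
  km 16 (D, w=90) → cum 240
  km 17 (A, w=60) → cum 300  ≥ 250 → median here
  km 26 (B, w=200) → cum 500
Optimal location: km 17.

x = 17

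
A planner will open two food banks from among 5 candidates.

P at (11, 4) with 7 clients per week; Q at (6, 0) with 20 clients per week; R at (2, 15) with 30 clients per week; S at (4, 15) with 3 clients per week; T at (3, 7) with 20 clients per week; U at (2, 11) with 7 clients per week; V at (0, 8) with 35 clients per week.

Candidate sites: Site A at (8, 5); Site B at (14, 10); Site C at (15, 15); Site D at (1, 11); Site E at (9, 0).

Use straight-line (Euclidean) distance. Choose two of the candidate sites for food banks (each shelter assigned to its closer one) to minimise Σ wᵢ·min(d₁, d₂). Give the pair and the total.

{Site D, Site E}, total 437.1

Evaluate every pair (each demand assigned to the nearer of the two):
  {Site D, Site E}: total = 437.1
  {Site A, Site D}: total = 475.7
  {Site B, Site D}: total = 634.4
  {Site C, Site D}: total = 669.4
  {Site A, Site E}: total = 930.4
  {Site A, Site B}: total = 978.1
  {Site A, Site C}: total = 978.1
  {Site B, Site E}: total = 1205.0
  {Site C, Site E}: total = 1211.4
  {Site B, Site C}: total = 1533.4
Best pair: {Site D, Site E} with total 437.1.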